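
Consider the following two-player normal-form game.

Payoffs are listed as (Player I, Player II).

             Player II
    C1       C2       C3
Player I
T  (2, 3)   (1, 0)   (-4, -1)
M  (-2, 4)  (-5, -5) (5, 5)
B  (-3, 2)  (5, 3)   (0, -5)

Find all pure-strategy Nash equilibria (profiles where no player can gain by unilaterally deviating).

Player I against C1: payoffs 2, -2, -3 → best response T.
Player I against C2: payoffs 1, -5, 5 → best response B.
Player I against C3: payoffs -4, 5, 0 → best response M.
Player II against T: payoffs 3, 0, -1 → best response C1.
Player II against M: payoffs 4, -5, 5 → best response C3.
Player II against B: payoffs 2, 3, -5 → best response C2.
Mutual best responses: (T, C1); (M, C3); (B, C2).

(T, C1), (M, C3), (B, C2)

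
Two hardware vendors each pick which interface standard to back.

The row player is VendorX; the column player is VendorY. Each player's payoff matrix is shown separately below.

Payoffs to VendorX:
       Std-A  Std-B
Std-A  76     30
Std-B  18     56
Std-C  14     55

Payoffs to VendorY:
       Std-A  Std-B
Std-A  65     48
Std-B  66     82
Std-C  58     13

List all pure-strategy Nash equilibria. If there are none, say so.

VendorX against Std-A: payoffs 76, 18, 14 → best response Std-A.
VendorX against Std-B: payoffs 30, 56, 55 → best response Std-B.
VendorY against Std-A: payoffs 65, 48 → best response Std-A.
VendorY against Std-B: payoffs 66, 82 → best response Std-B.
VendorY against Std-C: payoffs 58, 13 → best response Std-A.
Mutual best responses: (Std-A, Std-A); (Std-B, Std-B).

(Std-A, Std-A), (Std-B, Std-B)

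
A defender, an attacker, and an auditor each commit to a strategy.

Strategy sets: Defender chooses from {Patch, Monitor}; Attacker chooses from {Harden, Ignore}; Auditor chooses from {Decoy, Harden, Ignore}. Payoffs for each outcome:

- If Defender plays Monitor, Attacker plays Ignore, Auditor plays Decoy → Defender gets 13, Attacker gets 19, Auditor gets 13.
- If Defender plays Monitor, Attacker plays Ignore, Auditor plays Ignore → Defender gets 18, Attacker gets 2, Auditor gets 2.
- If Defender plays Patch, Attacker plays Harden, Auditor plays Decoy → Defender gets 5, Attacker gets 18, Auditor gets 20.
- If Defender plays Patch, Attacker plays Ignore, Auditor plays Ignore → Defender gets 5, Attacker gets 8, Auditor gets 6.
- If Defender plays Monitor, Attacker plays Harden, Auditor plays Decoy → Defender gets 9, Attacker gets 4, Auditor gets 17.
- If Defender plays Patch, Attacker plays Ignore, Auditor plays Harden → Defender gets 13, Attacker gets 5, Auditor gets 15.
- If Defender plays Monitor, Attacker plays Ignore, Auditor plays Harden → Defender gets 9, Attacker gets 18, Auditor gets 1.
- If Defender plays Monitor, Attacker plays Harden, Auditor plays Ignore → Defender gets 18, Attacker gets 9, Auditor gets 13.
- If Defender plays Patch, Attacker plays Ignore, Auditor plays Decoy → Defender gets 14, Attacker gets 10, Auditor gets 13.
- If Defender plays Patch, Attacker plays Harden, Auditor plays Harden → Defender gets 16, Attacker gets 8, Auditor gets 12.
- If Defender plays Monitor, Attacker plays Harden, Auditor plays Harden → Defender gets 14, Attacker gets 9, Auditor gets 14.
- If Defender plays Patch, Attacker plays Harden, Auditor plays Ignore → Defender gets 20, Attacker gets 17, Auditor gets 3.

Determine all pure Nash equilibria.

Defender against (Harden, Decoy): payoffs 5, 9 → best response Monitor.
Defender against (Harden, Harden): payoffs 16, 14 → best response Patch.
Defender against (Harden, Ignore): payoffs 20, 18 → best response Patch.
Defender against (Ignore, Decoy): payoffs 14, 13 → best response Patch.
Defender against (Ignore, Harden): payoffs 13, 9 → best response Patch.
Defender against (Ignore, Ignore): payoffs 5, 18 → best response Monitor.
Attacker against (Patch, Decoy): payoffs 18, 10 → best response Harden.
Attacker against (Patch, Harden): payoffs 8, 5 → best response Harden.
Attacker against (Patch, Ignore): payoffs 17, 8 → best response Harden.
Attacker against (Monitor, Decoy): payoffs 4, 19 → best response Ignore.
Attacker against (Monitor, Harden): payoffs 9, 18 → best response Ignore.
Attacker against (Monitor, Ignore): payoffs 9, 2 → best response Harden.
Auditor against (Patch, Harden): payoffs 20, 12, 3 → best response Decoy.
Auditor against (Patch, Ignore): payoffs 13, 15, 6 → best response Harden.
Auditor against (Monitor, Harden): payoffs 17, 14, 13 → best response Decoy.
Auditor against (Monitor, Ignore): payoffs 13, 1, 2 → best response Decoy.
No profile is a mutual best response for all players.

No pure-strategy Nash equilibrium.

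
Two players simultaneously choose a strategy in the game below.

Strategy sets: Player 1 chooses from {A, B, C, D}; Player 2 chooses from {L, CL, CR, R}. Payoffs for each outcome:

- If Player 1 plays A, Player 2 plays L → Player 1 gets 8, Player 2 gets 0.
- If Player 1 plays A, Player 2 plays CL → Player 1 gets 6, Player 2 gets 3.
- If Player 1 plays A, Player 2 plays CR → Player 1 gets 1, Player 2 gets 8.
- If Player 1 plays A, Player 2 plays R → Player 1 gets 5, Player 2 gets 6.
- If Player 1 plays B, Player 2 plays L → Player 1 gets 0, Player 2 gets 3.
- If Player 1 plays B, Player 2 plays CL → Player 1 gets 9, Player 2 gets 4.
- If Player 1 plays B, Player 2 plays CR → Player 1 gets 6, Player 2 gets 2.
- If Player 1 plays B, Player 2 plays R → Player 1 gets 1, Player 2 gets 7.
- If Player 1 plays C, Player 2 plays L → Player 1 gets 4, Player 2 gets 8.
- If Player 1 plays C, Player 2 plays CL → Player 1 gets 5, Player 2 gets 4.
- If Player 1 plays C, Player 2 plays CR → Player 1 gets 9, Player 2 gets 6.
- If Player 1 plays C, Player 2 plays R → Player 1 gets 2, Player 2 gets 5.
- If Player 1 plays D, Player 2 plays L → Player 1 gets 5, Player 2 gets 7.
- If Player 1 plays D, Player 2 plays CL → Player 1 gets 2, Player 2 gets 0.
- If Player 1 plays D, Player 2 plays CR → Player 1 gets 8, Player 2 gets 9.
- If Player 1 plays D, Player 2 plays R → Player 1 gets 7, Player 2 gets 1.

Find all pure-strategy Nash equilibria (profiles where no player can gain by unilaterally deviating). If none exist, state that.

Mark each player's best response to every combination of opponents' strategies; a profile where every player is best-responding is a pure Nash equilibrium.
Player 1 against L: payoffs 8, 0, 4, 5 → best response A.
Player 1 against CL: payoffs 6, 9, 5, 2 → best response B.
Player 1 against CR: payoffs 1, 6, 9, 8 → best response C.
Player 1 against R: payoffs 5, 1, 2, 7 → best response D.
Player 2 against A: payoffs 0, 3, 8, 6 → best response CR.
Player 2 against B: payoffs 3, 4, 2, 7 → best response R.
Player 2 against C: payoffs 8, 4, 6, 5 → best response L.
Player 2 against D: payoffs 7, 0, 9, 1 → best response CR.
No profile is a mutual best response for all players.

This game has no pure Nash equilibrium.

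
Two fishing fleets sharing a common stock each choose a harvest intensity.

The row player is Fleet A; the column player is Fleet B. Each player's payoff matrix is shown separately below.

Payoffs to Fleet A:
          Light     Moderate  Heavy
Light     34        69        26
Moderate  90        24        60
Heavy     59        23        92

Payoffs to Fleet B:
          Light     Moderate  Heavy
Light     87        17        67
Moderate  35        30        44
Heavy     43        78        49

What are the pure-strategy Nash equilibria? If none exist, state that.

(Light, Light): Fleet A can switch to Moderate (34 → 90). Not NE.
(Light, Moderate): Fleet B can switch to Light (17 → 87). Not NE.
(Light, Heavy): Fleet A can switch to Moderate (26 → 60). Not NE.
(Moderate, Light): Fleet B can switch to Heavy (35 → 44). Not NE.
(Moderate, Moderate): Fleet A can switch to Light (24 → 69). Not NE.
(Moderate, Heavy): Fleet A can switch to Heavy (60 → 92). Not NE.
(Heavy, Light): Fleet A can switch to Moderate (59 → 90). Not NE.
(Heavy, Moderate): Fleet A can switch to Light (23 → 69). Not NE.
(Heavy, Heavy): Fleet B can switch to Moderate (49 → 78). Not NE.

No pure-strategy Nash equilibrium.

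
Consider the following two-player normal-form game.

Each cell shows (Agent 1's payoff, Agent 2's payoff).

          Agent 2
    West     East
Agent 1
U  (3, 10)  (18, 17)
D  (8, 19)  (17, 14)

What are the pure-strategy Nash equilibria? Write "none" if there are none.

Mark each player's best response to every combination of opponents' strategies; a profile where every player is best-responding is a pure Nash equilibrium.
Agent 1 against West: payoffs 3, 8 → best response D.
Agent 1 against East: payoffs 18, 17 → best response U.
Agent 2 against U: payoffs 10, 17 → best response East.
Agent 2 against D: payoffs 19, 14 → best response West.
Mutual best responses: (U, East); (D, West).

Pure-strategy Nash equilibria: (U, East), (D, West)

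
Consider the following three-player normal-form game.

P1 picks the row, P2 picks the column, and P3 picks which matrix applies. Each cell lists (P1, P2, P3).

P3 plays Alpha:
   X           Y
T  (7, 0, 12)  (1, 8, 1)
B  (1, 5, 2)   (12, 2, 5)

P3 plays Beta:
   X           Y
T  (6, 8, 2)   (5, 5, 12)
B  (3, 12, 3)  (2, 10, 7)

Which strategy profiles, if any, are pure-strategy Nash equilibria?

P1 against (X, Alpha): payoffs 7, 1 → best response T.
P1 against (X, Beta): payoffs 6, 3 → best response T.
P1 against (Y, Alpha): payoffs 1, 12 → best response B.
P1 against (Y, Beta): payoffs 5, 2 → best response T.
P2 against (T, Alpha): payoffs 0, 8 → best response Y.
P2 against (T, Beta): payoffs 8, 5 → best response X.
P2 against (B, Alpha): payoffs 5, 2 → best response X.
P2 against (B, Beta): payoffs 12, 10 → best response X.
P3 against (T, X): payoffs 12, 2 → best response Alpha.
P3 against (T, Y): payoffs 1, 12 → best response Beta.
P3 against (B, X): payoffs 2, 3 → best response Beta.
P3 against (B, Y): payoffs 5, 7 → best response Beta.
No profile is a mutual best response for all players.

none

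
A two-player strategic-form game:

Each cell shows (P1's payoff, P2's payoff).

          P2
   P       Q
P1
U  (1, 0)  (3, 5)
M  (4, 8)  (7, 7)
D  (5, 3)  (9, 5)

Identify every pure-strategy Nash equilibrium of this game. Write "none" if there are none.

(U, P): P1 can switch to M (1 → 4). Not NE.
(U, Q): P1 can switch to M (3 → 7). Not NE.
(M, P): P1 can switch to D (4 → 5). Not NE.
(M, Q): P1 can switch to D (7 → 9). Not NE.
(D, P): P2 can switch to Q (3 → 5). Not NE.
(D, Q): P1 gets 9, best alternative 7; P2 gets 5, best alternative 3. No profitable deviation — NE.

Pure NE: (D, Q)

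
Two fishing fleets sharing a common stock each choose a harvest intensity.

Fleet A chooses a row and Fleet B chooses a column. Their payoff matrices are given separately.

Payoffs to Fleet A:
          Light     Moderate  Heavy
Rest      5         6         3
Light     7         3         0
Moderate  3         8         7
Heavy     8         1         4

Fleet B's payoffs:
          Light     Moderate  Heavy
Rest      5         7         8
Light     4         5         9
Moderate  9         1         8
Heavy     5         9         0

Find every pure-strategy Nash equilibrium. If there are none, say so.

There is no pure-strategy Nash equilibrium.

Fleet A against Light: payoffs 5, 7, 3, 8 → best response Heavy.
Fleet A against Moderate: payoffs 6, 3, 8, 1 → best response Moderate.
Fleet A against Heavy: payoffs 3, 0, 7, 4 → best response Moderate.
Fleet B against Rest: payoffs 5, 7, 8 → best response Heavy.
Fleet B against Light: payoffs 4, 5, 9 → best response Heavy.
Fleet B against Moderate: payoffs 9, 1, 8 → best response Light.
Fleet B against Heavy: payoffs 5, 9, 0 → best response Moderate.
No profile is a mutual best response for all players.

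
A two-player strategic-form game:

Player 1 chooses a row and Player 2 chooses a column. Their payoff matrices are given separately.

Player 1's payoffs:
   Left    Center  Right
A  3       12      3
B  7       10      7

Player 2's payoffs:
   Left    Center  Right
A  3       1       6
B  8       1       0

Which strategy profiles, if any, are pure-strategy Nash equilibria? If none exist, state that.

Pure NE: (B, Left)

(A, Left): Player 1 can switch to B (3 → 7). Not NE.
(A, Center): Player 2 can switch to Left (1 → 3). Not NE.
(A, Right): Player 1 can switch to B (3 → 7). Not NE.
(B, Left): Player 1 gets 7, best alternative 3; Player 2 gets 8, best alternative 1. No profitable deviation — NE.
(B, Center): Player 1 can switch to A (10 → 12). Not NE.
(B, Right): Player 2 can switch to Left (0 → 8). Not NE.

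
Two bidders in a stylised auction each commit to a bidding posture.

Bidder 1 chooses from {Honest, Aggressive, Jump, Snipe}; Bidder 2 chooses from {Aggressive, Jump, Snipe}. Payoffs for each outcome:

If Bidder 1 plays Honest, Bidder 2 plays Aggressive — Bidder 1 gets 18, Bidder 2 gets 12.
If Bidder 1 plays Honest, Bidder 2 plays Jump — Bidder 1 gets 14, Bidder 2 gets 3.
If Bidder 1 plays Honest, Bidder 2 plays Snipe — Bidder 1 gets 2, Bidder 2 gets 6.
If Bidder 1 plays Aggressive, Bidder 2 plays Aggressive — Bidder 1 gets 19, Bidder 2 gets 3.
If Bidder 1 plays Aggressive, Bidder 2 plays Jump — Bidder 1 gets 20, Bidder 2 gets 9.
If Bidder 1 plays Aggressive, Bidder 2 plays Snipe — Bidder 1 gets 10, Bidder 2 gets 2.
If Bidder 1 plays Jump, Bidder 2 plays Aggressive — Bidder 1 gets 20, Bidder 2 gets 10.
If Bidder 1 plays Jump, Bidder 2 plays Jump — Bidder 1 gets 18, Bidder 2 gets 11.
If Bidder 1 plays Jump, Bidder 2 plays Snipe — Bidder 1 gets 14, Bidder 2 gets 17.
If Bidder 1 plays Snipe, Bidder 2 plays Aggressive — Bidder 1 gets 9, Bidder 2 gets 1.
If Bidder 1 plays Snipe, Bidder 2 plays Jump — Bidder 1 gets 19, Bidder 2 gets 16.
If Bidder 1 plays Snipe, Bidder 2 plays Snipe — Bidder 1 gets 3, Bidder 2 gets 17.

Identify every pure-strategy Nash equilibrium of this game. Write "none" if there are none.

Pure-strategy Nash equilibria: (Aggressive, Jump), (Jump, Snipe)

Bidder 1 against Aggressive: payoffs 18, 19, 20, 9 → best response Jump.
Bidder 1 against Jump: payoffs 14, 20, 18, 19 → best response Aggressive.
Bidder 1 against Snipe: payoffs 2, 10, 14, 3 → best response Jump.
Bidder 2 against Honest: payoffs 12, 3, 6 → best response Aggressive.
Bidder 2 against Aggressive: payoffs 3, 9, 2 → best response Jump.
Bidder 2 against Jump: payoffs 10, 11, 17 → best response Snipe.
Bidder 2 against Snipe: payoffs 1, 16, 17 → best response Snipe.
Mutual best responses: (Aggressive, Jump); (Jump, Snipe).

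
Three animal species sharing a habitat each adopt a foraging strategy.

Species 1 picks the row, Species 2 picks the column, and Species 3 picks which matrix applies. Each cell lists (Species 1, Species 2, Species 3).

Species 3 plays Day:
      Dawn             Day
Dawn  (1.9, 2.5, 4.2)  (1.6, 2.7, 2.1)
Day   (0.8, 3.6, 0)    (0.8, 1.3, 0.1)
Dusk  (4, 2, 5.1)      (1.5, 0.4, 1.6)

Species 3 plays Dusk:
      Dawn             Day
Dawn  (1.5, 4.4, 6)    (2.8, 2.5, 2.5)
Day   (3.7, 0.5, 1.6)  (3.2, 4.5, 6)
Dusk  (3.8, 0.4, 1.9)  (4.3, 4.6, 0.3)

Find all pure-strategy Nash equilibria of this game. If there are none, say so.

Species 1 against (Dawn, Day): payoffs 1.9, 0.8, 4 → best response Dusk.
Species 1 against (Dawn, Dusk): payoffs 1.5, 3.7, 3.8 → best response Dusk.
Species 1 against (Day, Day): payoffs 1.6, 0.8, 1.5 → best response Dawn.
Species 1 against (Day, Dusk): payoffs 2.8, 3.2, 4.3 → best response Dusk.
Species 2 against (Dawn, Day): payoffs 2.5, 2.7 → best response Day.
Species 2 against (Dawn, Dusk): payoffs 4.4, 2.5 → best response Dawn.
Species 2 against (Day, Day): payoffs 3.6, 1.3 → best response Dawn.
Species 2 against (Day, Dusk): payoffs 0.5, 4.5 → best response Day.
Species 2 against (Dusk, Day): payoffs 2, 0.4 → best response Dawn.
Species 2 against (Dusk, Dusk): payoffs 0.4, 4.6 → best response Day.
Species 3 against (Dawn, Dawn): payoffs 4.2, 6 → best response Dusk.
Species 3 against (Dawn, Day): payoffs 2.1, 2.5 → best response Dusk.
Species 3 against (Day, Dawn): payoffs 0, 1.6 → best response Dusk.
Species 3 against (Day, Day): payoffs 0.1, 6 → best response Dusk.
Species 3 against (Dusk, Dawn): payoffs 5.1, 1.9 → best response Day.
Species 3 against (Dusk, Day): payoffs 1.6, 0.3 → best response Day.
Mutual best responses: (Dusk, Dawn, Day).

The unique pure-strategy Nash equilibrium is (Dusk, Dawn, Day).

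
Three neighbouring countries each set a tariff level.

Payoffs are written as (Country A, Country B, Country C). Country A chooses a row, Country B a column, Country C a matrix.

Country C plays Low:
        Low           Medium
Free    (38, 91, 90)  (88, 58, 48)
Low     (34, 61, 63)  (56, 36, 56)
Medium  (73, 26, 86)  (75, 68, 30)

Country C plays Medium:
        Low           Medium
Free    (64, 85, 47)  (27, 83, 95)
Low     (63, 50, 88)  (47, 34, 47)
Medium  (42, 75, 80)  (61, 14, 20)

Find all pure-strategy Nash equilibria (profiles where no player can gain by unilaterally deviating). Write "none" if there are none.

(Free, Low, Low): Country A can switch to Medium (38 → 73). Not NE.
(Free, Low, Medium): Country C can switch to Low (47 → 90). Not NE.
(Free, Medium, Low): Country B can switch to Low (58 → 91). Not NE.
(Free, Medium, Medium): Country A can switch to Low (27 → 47). Not NE.
(Low, Low, Low): Country A can switch to Free (34 → 38). Not NE.
(Low, Low, Medium): Country A can switch to Free (63 → 64). Not NE.
(Low, Medium, Low): Country A can switch to Free (56 → 88). Not NE.
(Low, Medium, Medium): Country A can switch to Medium (47 → 61). Not NE.
(The remaining 4 profiles each have a profitable deviation by the same check.)

This game has no pure Nash equilibrium.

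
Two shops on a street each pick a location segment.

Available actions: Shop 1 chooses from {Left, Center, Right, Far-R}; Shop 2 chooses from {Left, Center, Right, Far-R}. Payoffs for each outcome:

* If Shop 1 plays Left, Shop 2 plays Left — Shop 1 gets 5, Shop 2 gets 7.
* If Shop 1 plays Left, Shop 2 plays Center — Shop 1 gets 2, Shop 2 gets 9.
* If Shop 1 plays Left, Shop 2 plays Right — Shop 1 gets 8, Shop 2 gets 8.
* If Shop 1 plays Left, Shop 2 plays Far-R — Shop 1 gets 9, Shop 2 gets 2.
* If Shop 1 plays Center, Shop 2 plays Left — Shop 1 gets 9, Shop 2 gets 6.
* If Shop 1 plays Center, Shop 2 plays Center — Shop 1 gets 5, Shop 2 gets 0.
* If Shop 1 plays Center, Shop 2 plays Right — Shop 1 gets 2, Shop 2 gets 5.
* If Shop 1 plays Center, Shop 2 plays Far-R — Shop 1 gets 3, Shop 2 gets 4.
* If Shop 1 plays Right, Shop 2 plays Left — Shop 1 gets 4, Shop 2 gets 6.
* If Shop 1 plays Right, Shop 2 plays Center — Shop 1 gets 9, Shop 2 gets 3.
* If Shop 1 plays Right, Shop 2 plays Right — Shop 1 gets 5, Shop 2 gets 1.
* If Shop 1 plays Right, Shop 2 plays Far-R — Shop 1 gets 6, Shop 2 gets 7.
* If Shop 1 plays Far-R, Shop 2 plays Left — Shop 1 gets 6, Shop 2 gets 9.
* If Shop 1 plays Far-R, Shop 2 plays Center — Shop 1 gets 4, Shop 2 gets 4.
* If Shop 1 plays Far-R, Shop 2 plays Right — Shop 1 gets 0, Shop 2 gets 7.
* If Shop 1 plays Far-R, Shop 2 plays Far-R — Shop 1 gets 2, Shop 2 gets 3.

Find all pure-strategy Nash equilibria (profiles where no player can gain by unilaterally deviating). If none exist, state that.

The unique pure-strategy Nash equilibrium is (Center, Left).

Shop 1 against Left: payoffs 5, 9, 4, 6 → best response Center.
Shop 1 against Center: payoffs 2, 5, 9, 4 → best response Right.
Shop 1 against Right: payoffs 8, 2, 5, 0 → best response Left.
Shop 1 against Far-R: payoffs 9, 3, 6, 2 → best response Left.
Shop 2 against Left: payoffs 7, 9, 8, 2 → best response Center.
Shop 2 against Center: payoffs 6, 0, 5, 4 → best response Left.
Shop 2 against Right: payoffs 6, 3, 1, 7 → best response Far-R.
Shop 2 against Far-R: payoffs 9, 4, 7, 3 → best response Left.
Mutual best responses: (Center, Left).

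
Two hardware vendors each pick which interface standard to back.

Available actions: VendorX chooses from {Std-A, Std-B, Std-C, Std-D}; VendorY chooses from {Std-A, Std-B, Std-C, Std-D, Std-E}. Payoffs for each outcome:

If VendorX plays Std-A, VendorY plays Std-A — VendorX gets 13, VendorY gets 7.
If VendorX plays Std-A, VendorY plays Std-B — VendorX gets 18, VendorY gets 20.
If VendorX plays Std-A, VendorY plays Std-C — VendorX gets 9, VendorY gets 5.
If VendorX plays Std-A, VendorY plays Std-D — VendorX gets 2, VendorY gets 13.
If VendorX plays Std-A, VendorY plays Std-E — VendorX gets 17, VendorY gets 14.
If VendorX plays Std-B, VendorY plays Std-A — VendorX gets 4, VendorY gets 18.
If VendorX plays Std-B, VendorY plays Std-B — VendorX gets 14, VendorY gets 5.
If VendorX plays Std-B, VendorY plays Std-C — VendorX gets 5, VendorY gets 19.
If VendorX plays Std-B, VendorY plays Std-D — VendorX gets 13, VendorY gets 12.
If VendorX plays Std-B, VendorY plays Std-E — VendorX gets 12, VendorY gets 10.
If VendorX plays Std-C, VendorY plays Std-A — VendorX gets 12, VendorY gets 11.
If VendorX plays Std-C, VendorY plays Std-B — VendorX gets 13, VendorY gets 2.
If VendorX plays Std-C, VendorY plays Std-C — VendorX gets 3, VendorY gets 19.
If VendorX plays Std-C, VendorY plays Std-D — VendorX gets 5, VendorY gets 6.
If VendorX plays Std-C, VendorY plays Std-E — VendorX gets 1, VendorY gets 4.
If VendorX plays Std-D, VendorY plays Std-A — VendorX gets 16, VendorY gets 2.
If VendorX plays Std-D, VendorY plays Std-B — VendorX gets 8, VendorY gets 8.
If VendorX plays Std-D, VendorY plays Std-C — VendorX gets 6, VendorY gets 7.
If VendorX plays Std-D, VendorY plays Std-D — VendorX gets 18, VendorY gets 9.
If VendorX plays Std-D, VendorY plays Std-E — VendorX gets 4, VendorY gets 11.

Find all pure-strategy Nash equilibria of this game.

The unique pure-strategy Nash equilibrium is (Std-A, Std-B).

VendorX against Std-A: payoffs 13, 4, 12, 16 → best response Std-D.
VendorX against Std-B: payoffs 18, 14, 13, 8 → best response Std-A.
VendorX against Std-C: payoffs 9, 5, 3, 6 → best response Std-A.
VendorX against Std-D: payoffs 2, 13, 5, 18 → best response Std-D.
VendorX against Std-E: payoffs 17, 12, 1, 4 → best response Std-A.
VendorY against Std-A: payoffs 7, 20, 5, 13, 14 → best response Std-B.
VendorY against Std-B: payoffs 18, 5, 19, 12, 10 → best response Std-C.
VendorY against Std-C: payoffs 11, 2, 19, 6, 4 → best response Std-C.
VendorY against Std-D: payoffs 2, 8, 7, 9, 11 → best response Std-E.
Mutual best responses: (Std-A, Std-B).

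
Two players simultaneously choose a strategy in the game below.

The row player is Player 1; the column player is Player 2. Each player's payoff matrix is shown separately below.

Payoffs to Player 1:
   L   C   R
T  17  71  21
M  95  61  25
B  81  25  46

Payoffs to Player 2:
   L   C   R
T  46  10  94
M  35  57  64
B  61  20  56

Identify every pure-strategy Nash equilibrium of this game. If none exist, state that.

No pure-strategy Nash equilibrium.

Player 1 against L: payoffs 17, 95, 81 → best response M.
Player 1 against C: payoffs 71, 61, 25 → best response T.
Player 1 against R: payoffs 21, 25, 46 → best response B.
Player 2 against T: payoffs 46, 10, 94 → best response R.
Player 2 against M: payoffs 35, 57, 64 → best response R.
Player 2 against B: payoffs 61, 20, 56 → best response L.
No profile is a mutual best response for all players.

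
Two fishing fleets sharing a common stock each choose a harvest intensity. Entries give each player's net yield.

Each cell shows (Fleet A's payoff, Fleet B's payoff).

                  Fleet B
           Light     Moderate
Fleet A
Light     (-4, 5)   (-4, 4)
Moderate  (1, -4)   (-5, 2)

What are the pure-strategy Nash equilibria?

Fleet A against Light: payoffs -4, 1 → best response Moderate.
Fleet A against Moderate: payoffs -4, -5 → best response Light.
Fleet B against Light: payoffs 5, 4 → best response Light.
Fleet B against Moderate: payoffs -4, 2 → best response Moderate.
No profile is a mutual best response for all players.

none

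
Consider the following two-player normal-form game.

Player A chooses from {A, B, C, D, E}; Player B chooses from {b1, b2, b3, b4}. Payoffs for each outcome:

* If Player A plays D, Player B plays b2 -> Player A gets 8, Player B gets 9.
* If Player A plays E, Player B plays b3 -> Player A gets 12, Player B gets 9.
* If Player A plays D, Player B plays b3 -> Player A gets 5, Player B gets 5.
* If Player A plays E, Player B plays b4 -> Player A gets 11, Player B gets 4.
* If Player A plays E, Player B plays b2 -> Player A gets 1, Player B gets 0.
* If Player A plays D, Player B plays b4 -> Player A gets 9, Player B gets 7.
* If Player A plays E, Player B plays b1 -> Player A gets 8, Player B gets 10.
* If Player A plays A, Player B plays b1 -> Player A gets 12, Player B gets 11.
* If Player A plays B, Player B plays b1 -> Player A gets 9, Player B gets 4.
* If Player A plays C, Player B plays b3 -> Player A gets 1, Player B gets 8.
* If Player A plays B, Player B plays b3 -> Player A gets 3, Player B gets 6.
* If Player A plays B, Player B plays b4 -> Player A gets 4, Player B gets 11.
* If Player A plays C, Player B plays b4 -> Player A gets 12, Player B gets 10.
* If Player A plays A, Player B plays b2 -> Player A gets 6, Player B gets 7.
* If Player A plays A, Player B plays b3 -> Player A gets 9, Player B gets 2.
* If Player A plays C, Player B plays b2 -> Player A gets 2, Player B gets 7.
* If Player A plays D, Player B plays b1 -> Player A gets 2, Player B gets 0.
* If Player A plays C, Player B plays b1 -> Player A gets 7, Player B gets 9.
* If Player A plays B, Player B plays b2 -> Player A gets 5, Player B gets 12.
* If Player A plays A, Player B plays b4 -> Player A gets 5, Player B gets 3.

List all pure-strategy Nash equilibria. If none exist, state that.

The pure Nash equilibria are (A, b1) and (C, b4) and (D, b2).

Player A against b1: payoffs 12, 9, 7, 2, 8 → best response A.
Player A against b2: payoffs 6, 5, 2, 8, 1 → best response D.
Player A against b3: payoffs 9, 3, 1, 5, 12 → best response E.
Player A against b4: payoffs 5, 4, 12, 9, 11 → best response C.
Player B against A: payoffs 11, 7, 2, 3 → best response b1.
Player B against B: payoffs 4, 12, 6, 11 → best response b2.
Player B against C: payoffs 9, 7, 8, 10 → best response b4.
Player B against D: payoffs 0, 9, 5, 7 → best response b2.
Player B against E: payoffs 10, 0, 9, 4 → best response b1.
Mutual best responses: (A, b1); (C, b4); (D, b2).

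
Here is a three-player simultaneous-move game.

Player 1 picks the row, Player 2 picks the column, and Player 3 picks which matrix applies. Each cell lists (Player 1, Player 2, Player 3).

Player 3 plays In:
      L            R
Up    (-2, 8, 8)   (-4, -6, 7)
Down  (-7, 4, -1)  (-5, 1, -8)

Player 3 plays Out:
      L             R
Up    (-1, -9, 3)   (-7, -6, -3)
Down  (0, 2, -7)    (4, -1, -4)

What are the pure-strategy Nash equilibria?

Pure NE: (Up, L, In)

(Up, L, In): Player 1 gets -2, best alternative -7; Player 2 gets 8, best alternative -6; Player 3 gets 8, best alternative 3. No profitable deviation — NE.
(Up, L, Out): Player 1 can switch to Down (-1 → 0). Not NE.
(Up, R, In): Player 2 can switch to L (-6 → 8). Not NE.
(Up, R, Out): Player 1 can switch to Down (-7 → 4). Not NE.
(Down, L, In): Player 1 can switch to Up (-7 → -2). Not NE.
(Down, L, Out): Player 3 can switch to In (-7 → -1). Not NE.
(Down, R, In): Player 1 can switch to Up (-5 → -4). Not NE.
(Down, R, Out): Player 2 can switch to L (-1 → 2). Not NE.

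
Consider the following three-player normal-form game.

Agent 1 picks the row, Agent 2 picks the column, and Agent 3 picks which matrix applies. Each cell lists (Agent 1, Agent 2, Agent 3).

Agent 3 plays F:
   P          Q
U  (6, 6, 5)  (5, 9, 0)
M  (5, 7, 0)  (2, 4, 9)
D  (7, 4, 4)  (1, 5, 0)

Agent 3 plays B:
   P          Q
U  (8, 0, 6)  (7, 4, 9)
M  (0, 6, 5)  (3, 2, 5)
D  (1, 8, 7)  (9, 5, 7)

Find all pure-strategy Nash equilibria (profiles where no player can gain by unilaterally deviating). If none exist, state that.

Mark each player's best response to every combination of opponents' strategies; a profile where every player is best-responding is a pure Nash equilibrium.
Agent 1 against (P, F): payoffs 6, 5, 7 → best response D.
Agent 1 against (P, B): payoffs 8, 0, 1 → best response U.
Agent 1 against (Q, F): payoffs 5, 2, 1 → best response U.
Agent 1 against (Q, B): payoffs 7, 3, 9 → best response D.
Agent 2 against (U, F): payoffs 6, 9 → best response Q.
Agent 2 against (U, B): payoffs 0, 4 → best response Q.
Agent 2 against (M, F): payoffs 7, 4 → best response P.
Agent 2 against (M, B): payoffs 6, 2 → best response P.
Agent 2 against (D, F): payoffs 4, 5 → best response Q.
Agent 2 against (D, B): payoffs 8, 5 → best response P.
Agent 3 against (U, P): payoffs 5, 6 → best response B.
Agent 3 against (U, Q): payoffs 0, 9 → best response B.
Agent 3 against (M, P): payoffs 0, 5 → best response B.
Agent 3 against (M, Q): payoffs 9, 5 → best response F.
Agent 3 against (D, P): payoffs 4, 7 → best response B.
Agent 3 against (D, Q): payoffs 0, 7 → best response B.
No profile is a mutual best response for all players.

There is no pure-strategy Nash equilibrium.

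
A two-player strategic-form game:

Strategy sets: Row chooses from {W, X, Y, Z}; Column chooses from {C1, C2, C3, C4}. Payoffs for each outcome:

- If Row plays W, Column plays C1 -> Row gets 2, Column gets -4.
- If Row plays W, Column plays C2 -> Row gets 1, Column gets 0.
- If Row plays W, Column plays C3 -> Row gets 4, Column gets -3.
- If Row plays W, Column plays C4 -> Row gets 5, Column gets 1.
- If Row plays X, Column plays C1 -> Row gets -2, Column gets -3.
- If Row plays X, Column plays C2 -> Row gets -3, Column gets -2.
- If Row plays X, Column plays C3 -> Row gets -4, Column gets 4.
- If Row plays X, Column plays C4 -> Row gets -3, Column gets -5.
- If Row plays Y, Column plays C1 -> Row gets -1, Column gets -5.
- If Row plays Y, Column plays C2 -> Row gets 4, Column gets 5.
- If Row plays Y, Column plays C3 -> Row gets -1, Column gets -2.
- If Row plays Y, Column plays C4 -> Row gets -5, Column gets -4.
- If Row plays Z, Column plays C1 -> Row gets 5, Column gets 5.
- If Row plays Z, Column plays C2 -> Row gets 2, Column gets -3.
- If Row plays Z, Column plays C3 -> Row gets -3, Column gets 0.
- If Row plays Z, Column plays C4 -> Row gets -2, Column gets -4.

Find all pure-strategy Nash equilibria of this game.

Check each profile: it is a Nash equilibrium iff no player can strictly gain by switching unilaterally.
(W, C1): Row can switch to Z (2 → 5). Not NE.
(W, C2): Row can switch to Y (1 → 4). Not NE.
(W, C3): Column can switch to C2 (-3 → 0). Not NE.
(W, C4): Row gets 5, best alternative -2; Column gets 1, best alternative 0. No profitable deviation — NE.
(X, C1): Row can switch to W (-2 → 2). Not NE.
(X, C2): Row can switch to W (-3 → 1). Not NE.
(X, C3): Row can switch to W (-4 → 4). Not NE.
(Y, C2): Row gets 4, best alternative 2; Column gets 5, best alternative -2. No profitable deviation — NE.
(Z, C1): Row gets 5, best alternative 2; Column gets 5, best alternative 0. No profitable deviation — NE.
(The remaining 7 profiles each have a profitable deviation by the same check.)

Pure-strategy Nash equilibria: (W, C4), (Y, C2), (Z, C1)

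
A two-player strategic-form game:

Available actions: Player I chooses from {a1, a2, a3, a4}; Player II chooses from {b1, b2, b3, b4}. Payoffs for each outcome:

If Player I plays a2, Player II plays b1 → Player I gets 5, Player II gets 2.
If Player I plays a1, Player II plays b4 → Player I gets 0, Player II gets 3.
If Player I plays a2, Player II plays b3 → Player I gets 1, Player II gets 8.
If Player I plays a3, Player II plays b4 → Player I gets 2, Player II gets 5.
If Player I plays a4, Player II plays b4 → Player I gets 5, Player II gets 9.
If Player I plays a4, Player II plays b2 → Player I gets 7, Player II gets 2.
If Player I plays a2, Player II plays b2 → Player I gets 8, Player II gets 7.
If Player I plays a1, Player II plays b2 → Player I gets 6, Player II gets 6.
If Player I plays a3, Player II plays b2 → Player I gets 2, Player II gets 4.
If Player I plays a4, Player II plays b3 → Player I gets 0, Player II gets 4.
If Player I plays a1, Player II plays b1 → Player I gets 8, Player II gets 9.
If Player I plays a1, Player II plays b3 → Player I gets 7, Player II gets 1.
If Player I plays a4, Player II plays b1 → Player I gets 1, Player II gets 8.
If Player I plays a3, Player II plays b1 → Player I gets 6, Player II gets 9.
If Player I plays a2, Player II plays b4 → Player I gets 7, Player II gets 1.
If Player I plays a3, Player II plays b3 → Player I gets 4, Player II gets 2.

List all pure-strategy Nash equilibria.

(a1, b1): Player I gets 8, best alternative 6; Player II gets 9, best alternative 6. No profitable deviation — NE.
(a1, b2): Player I can switch to a2 (6 → 8). Not NE.
(a1, b3): Player II can switch to b1 (1 → 9). Not NE.
(a1, b4): Player I can switch to a2 (0 → 7). Not NE.
(a2, b1): Player I can switch to a1 (5 → 8). Not NE.
(a2, b2): Player II can switch to b3 (7 → 8). Not NE.
(a2, b3): Player I can switch to a1 (1 → 7). Not NE.
(a2, b4): Player II can switch to b1 (1 → 2). Not NE.
(a3, b1): Player I can switch to a1 (6 → 8). Not NE.
(a3, b2): Player I can switch to a1 (2 → 6). Not NE.
(a3, b3): Player I can switch to a1 (4 → 7). Not NE.
(The remaining 5 profiles each have a profitable deviation by the same check.)

The unique pure-strategy Nash equilibrium is (a1, b1).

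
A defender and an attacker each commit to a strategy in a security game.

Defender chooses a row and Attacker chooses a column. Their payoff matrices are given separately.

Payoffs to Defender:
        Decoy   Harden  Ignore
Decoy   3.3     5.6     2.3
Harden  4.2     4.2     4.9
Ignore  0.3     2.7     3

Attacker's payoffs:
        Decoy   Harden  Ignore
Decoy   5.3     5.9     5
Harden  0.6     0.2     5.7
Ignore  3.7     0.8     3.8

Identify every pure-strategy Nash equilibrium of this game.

Defender against Decoy: payoffs 3.3, 4.2, 0.3 → best response Harden.
Defender against Harden: payoffs 5.6, 4.2, 2.7 → best response Decoy.
Defender against Ignore: payoffs 2.3, 4.9, 3 → best response Harden.
Attacker against Decoy: payoffs 5.3, 5.9, 5 → best response Harden.
Attacker against Harden: payoffs 0.6, 0.2, 5.7 → best response Ignore.
Attacker against Ignore: payoffs 3.7, 0.8, 3.8 → best response Ignore.
Mutual best responses: (Decoy, Harden); (Harden, Ignore).

(Decoy, Harden) and (Harden, Ignore)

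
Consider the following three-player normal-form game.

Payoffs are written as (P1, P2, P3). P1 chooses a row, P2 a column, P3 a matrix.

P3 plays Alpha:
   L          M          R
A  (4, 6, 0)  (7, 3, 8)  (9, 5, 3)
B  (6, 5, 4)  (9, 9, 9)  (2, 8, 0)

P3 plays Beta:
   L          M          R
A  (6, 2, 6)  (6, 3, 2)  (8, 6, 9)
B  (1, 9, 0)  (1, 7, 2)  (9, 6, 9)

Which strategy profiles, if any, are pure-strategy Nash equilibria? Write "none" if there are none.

The unique pure-strategy Nash equilibrium is (B, M, Alpha).

(A, L, Alpha): P1 can switch to B (4 → 6). Not NE.
(A, L, Beta): P2 can switch to M (2 → 3). Not NE.
(A, M, Alpha): P1 can switch to B (7 → 9). Not NE.
(A, M, Beta): P2 can switch to R (3 → 6). Not NE.
(A, R, Alpha): P2 can switch to L (5 → 6). Not NE.
(A, R, Beta): P1 can switch to B (8 → 9). Not NE.
(B, L, Alpha): P2 can switch to M (5 → 9). Not NE.
(B, L, Beta): P1 can switch to A (1 → 6). Not NE.
(B, M, Alpha): P1 gets 9, best alternative 7; P2 gets 9, best alternative 8; P3 gets 9, best alternative 2. No profitable deviation — NE.
(The remaining 3 profiles each have a profitable deviation by the same check.)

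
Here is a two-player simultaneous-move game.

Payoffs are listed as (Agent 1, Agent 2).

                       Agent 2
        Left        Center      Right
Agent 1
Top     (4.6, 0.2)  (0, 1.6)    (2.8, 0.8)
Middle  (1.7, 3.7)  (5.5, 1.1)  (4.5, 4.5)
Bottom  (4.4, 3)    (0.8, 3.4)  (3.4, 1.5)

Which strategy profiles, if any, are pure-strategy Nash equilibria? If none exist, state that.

For each strategy profile, look for a profitable unilateral deviation.
(Top, Left): Agent 2 can switch to Center (0.2 → 1.6). Not NE.
(Top, Center): Agent 1 can switch to Middle (0 → 5.5). Not NE.
(Top, Right): Agent 1 can switch to Middle (2.8 → 4.5). Not NE.
(Middle, Left): Agent 1 can switch to Top (1.7 → 4.6). Not NE.
(Middle, Center): Agent 2 can switch to Left (1.1 → 3.7). Not NE.
(Middle, Right): Agent 1 gets 4.5, best alternative 3.4; Agent 2 gets 4.5, best alternative 3.7. No profitable deviation — NE.
(Bottom, Left): Agent 1 can switch to Top (4.4 → 4.6). Not NE.
(Bottom, Center): Agent 1 can switch to Middle (0.8 → 5.5). Not NE.
(Bottom, Right): Agent 1 can switch to Middle (3.4 → 4.5). Not NE.

The unique pure-strategy Nash equilibrium is (Middle, Right).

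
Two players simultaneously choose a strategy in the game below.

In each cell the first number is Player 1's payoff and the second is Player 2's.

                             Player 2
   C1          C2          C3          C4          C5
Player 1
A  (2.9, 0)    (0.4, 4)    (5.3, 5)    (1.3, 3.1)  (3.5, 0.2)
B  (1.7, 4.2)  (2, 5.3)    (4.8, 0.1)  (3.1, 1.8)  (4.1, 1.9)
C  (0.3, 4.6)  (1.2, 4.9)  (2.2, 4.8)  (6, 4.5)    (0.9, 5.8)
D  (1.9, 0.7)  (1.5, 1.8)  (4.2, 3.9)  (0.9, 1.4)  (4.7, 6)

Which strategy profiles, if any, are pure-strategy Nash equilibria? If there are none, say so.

Pure-strategy Nash equilibria: (A, C3), (B, C2), (D, C5)

Check each profile: it is a Nash equilibrium iff no player can strictly gain by switching unilaterally.
(A, C1): Player 2 can switch to C2 (0 → 4). Not NE.
(A, C2): Player 1 can switch to B (0.4 → 2). Not NE.
(A, C3): Player 1 gets 5.3, best alternative 4.8; Player 2 gets 5, best alternative 4. No profitable deviation — NE.
(A, C4): Player 1 can switch to B (1.3 → 3.1). Not NE.
(A, C5): Player 1 can switch to B (3.5 → 4.1). Not NE.
(B, C1): Player 1 can switch to A (1.7 → 2.9). Not NE.
(B, C2): Player 1 gets 2, best alternative 1.5; Player 2 gets 5.3, best alternative 4.2. No profitable deviation — NE.
(B, C3): Player 1 can switch to A (4.8 → 5.3). Not NE.
(B, C4): Player 1 can switch to C (3.1 → 6). Not NE.
(B, C5): Player 1 can switch to D (4.1 → 4.7). Not NE.
(C, C1): Player 1 can switch to A (0.3 → 2.9). Not NE.
(C, C2): Player 1 can switch to B (1.2 → 2). Not NE.
(D, C5): Player 1 gets 4.7, best alternative 4.1; Player 2 gets 6, best alternative 3.9. No profitable deviation — NE.
(The remaining 7 profiles each have a profitable deviation by the same check.)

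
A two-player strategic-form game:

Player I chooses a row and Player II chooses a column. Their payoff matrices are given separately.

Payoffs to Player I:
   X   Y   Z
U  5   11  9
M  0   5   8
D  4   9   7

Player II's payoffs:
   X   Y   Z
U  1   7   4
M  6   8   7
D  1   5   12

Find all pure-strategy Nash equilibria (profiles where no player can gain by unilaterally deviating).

Player I against X: payoffs 5, 0, 4 → best response U.
Player I against Y: payoffs 11, 5, 9 → best response U.
Player I against Z: payoffs 9, 8, 7 → best response U.
Player II against U: payoffs 1, 7, 4 → best response Y.
Player II against M: payoffs 6, 8, 7 → best response Y.
Player II against D: payoffs 1, 5, 12 → best response Z.
Mutual best responses: (U, Y).

(U, Y)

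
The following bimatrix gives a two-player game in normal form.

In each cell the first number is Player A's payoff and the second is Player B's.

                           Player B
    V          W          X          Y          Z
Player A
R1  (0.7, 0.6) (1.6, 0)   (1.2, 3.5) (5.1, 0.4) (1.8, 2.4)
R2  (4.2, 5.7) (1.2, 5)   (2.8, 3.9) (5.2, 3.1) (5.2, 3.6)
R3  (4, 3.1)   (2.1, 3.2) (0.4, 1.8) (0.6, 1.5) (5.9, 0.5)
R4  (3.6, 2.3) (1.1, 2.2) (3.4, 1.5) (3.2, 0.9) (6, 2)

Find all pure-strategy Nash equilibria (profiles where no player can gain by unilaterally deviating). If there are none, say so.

(R2, V) and (R3, W)

Player A against V: payoffs 0.7, 4.2, 4, 3.6 → best response R2.
Player A against W: payoffs 1.6, 1.2, 2.1, 1.1 → best response R3.
Player A against X: payoffs 1.2, 2.8, 0.4, 3.4 → best response R4.
Player A against Y: payoffs 5.1, 5.2, 0.6, 3.2 → best response R2.
Player A against Z: payoffs 1.8, 5.2, 5.9, 6 → best response R4.
Player B against R1: payoffs 0.6, 0, 3.5, 0.4, 2.4 → best response X.
Player B against R2: payoffs 5.7, 5, 3.9, 3.1, 3.6 → best response V.
Player B against R3: payoffs 3.1, 3.2, 1.8, 1.5, 0.5 → best response W.
Player B against R4: payoffs 2.3, 2.2, 1.5, 0.9, 2 → best response V.
Mutual best responses: (R2, V); (R3, W).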